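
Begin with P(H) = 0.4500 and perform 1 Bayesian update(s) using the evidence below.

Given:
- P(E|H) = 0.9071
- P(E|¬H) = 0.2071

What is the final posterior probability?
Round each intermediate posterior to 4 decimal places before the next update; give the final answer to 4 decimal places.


Sequential Bayesian updating:

Initial prior: P(H) = 0.4500

Update 1:
  P(E) = 0.9071 × 0.4500 + 0.2071 × 0.5500 = 0.40819500 + 0.11390500 = 0.52210000
  P(H|E) = 0.40819500 / 0.52210000 = 0.7818

Final posterior: 0.7818


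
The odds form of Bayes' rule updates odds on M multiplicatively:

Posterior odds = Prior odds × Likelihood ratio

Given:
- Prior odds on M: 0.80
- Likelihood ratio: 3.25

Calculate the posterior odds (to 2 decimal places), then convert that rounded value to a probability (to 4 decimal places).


Step 1: Calculate posterior odds
Posterior odds = Prior odds × LR
               = 0.80 × 3.25
               = 2.60

Step 2: Convert to probability
P(M|E) = Posterior odds / (1 + Posterior odds)
       = 2.60 / (1 + 2.60)
       = 2.60 / 3.60
       = 0.7222

The evidence increased P(M) from 0.4444 to 0.7222.


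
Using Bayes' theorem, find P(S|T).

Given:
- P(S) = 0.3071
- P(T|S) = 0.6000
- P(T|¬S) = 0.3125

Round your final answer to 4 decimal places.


Bayes' theorem: P(S|T) = P(T|S) × P(S) / P(T)

Step 1: Calculate P(T) using law of total probability
P(T) = P(T|S)P(S) + P(T|¬S)P(¬S)
     = 0.6000 × 0.3071 + 0.3125 × 0.6929
     = 0.18426000 + 0.21653125
     = 0.40079125

Step 2: Apply Bayes' theorem
P(S|T) = P(T|S) × P(S) / P(T)
       = 0.18426000 / 0.40079125
       = 0.4597


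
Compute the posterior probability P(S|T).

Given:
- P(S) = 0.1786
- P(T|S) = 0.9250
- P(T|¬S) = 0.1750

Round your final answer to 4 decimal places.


Bayes' theorem: P(S|T) = P(T|S) × P(S) / P(T)

Step 1: Calculate P(T) using law of total probability
P(T) = P(T|S)P(S) + P(T|¬S)P(¬S)
     = 0.9250 × 0.1786 + 0.1750 × 0.8214
     = 0.16520500 + 0.14374500
     = 0.30895000

Step 2: Apply Bayes' theorem
P(S|T) = P(T|S) × P(S) / P(T)
       = 0.16520500 / 0.30895000
       = 0.5347


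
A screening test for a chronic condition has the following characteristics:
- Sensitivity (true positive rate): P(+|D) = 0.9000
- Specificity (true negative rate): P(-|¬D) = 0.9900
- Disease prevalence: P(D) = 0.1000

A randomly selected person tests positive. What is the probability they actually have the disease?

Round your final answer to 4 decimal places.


Let D = has disease, + = positive test

Given:
- P(D) = 0.1000 (prevalence)
- P(+|D) = 0.9000 (sensitivity)
- P(-|¬D) = 0.9900 (specificity)
- P(+|¬D) = 0.0100 (false positive rate = 1 - specificity)

Step 1: Find P(+)
P(+) = P(+|D)P(D) + P(+|¬D)P(¬D)
     = 0.9000 × 0.1000 + 0.0100 × 0.9000
     = 0.09000000 + 0.00900000
     = 0.09900000

Step 2: Apply Bayes' theorem for P(D|+)
P(D|+) = P(+|D)P(D) / P(+)
       = 0.09000000 / 0.09900000
       = 0.9091


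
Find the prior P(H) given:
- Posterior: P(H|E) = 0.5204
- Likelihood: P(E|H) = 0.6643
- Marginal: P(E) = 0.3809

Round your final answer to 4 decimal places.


From Bayes' theorem: P(H|E) = P(E|H) × P(H) / P(E)

Rearranging for P(H):
P(H) = P(H|E) × P(E) / P(E|H)
     = 0.5204 × 0.3809 / 0.6643
     = 0.19822036 / 0.6643
     = 0.2984


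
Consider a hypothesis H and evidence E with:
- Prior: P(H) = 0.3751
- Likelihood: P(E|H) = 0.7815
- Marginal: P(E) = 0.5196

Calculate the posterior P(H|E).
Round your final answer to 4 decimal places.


Using Bayes' theorem:

P(H|E) = P(E|H) × P(H) / P(E)
       = 0.7815 × 0.3751 / 0.5196
       = 0.29314065 / 0.5196
       = 0.5642

The evidence strengthens our belief in H.
Prior: 0.3751 → Posterior: 0.5642


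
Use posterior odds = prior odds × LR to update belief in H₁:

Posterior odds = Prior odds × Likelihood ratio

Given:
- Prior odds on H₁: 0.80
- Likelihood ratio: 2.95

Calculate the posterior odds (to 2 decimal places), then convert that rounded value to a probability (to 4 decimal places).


Step 1: Calculate posterior odds
Posterior odds = Prior odds × LR
               = 0.80 × 2.95
               = 2.36

Step 2: Convert to probability
P(H₁|E) = Posterior odds / (1 + Posterior odds)
       = 2.36 / (1 + 2.36)
       = 2.36 / 3.36
       = 0.7024

The evidence increased P(H₁) from 0.4444 to 0.7024.


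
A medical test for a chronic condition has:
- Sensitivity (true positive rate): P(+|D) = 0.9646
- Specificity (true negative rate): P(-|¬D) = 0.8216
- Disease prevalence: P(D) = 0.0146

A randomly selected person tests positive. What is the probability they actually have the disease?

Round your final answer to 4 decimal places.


Let D = has disease, + = positive test

Given:
- P(D) = 0.0146 (prevalence)
- P(+|D) = 0.9646 (sensitivity)
- P(-|¬D) = 0.8216 (specificity)
- P(+|¬D) = 0.1784 (false positive rate = 1 - specificity)

Step 1: Find P(+)
P(+) = P(+|D)P(D) + P(+|¬D)P(¬D)
     = 0.9646 × 0.0146 + 0.1784 × 0.9854
     = 0.01408316 + 0.17579536
     = 0.18987852

Step 2: Apply Bayes' theorem for P(D|+)
P(D|+) = P(+|D)P(D) / P(+)
       = 0.01408316 / 0.18987852
       = 0.0742


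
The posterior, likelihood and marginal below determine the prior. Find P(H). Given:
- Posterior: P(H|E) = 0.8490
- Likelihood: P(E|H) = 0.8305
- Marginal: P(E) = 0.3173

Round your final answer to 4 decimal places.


From Bayes' theorem: P(H|E) = P(E|H) × P(H) / P(E)

Rearranging for P(H):
P(H) = P(H|E) × P(E) / P(E|H)
     = 0.8490 × 0.3173 / 0.8305
     = 0.26938770 / 0.8305
     = 0.3244


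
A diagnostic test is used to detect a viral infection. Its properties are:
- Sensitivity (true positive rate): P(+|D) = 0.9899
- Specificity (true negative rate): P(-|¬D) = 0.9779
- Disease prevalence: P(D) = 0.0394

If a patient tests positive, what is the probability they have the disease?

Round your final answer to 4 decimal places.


Let D = has disease, + = positive test

Given:
- P(D) = 0.0394 (prevalence)
- P(+|D) = 0.9899 (sensitivity)
- P(-|¬D) = 0.9779 (specificity)
- P(+|¬D) = 0.0221 (false positive rate = 1 - specificity)

Step 1: Find P(+)
P(+) = P(+|D)P(D) + P(+|¬D)P(¬D)
     = 0.9899 × 0.0394 + 0.0221 × 0.9606
     = 0.03900206 + 0.02122926
     = 0.06023132

Step 2: Apply Bayes' theorem for P(D|+)
P(D|+) = P(+|D)P(D) / P(+)
       = 0.03900206 / 0.06023132
       = 0.6475


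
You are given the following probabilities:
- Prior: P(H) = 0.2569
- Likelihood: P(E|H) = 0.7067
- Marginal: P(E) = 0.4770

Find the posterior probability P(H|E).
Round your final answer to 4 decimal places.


Using Bayes' theorem:

P(H|E) = P(E|H) × P(H) / P(E)
       = 0.7067 × 0.2569 / 0.4770
       = 0.18155123 / 0.4770
       = 0.3806

The evidence strengthens our belief in H.
Prior: 0.2569 → Posterior: 0.3806


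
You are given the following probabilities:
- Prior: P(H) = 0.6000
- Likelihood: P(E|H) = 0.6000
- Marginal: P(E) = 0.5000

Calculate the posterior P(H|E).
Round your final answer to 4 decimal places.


Using Bayes' theorem:

P(H|E) = P(E|H) × P(H) / P(E)
       = 0.6000 × 0.6000 / 0.5000
       = 0.36000000 / 0.5000
       = 0.7200

The evidence strengthens our belief in H.
Prior: 0.6000 → Posterior: 0.7200


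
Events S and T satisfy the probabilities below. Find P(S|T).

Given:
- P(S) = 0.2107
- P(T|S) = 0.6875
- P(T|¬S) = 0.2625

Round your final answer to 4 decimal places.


Bayes' theorem: P(S|T) = P(T|S) × P(S) / P(T)

Step 1: Calculate P(T) using law of total probability
P(T) = P(T|S)P(S) + P(T|¬S)P(¬S)
     = 0.6875 × 0.2107 + 0.2625 × 0.7893
     = 0.14485625 + 0.20719125
     = 0.35204750

Step 2: Apply Bayes' theorem
P(S|T) = P(T|S) × P(S) / P(T)
       = 0.14485625 / 0.35204750
       = 0.4115


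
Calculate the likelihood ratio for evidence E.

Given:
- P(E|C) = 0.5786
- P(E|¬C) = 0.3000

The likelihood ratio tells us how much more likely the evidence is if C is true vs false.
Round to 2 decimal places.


Likelihood Ratio (LR) = P(E|C) / P(E|¬C)

LR = 0.5786 / 0.3000
   = 1.93

The evidence is 1.93 times more likely if C is true than if C is false.
Since LR > 1, the evidence supports C over ¬C.


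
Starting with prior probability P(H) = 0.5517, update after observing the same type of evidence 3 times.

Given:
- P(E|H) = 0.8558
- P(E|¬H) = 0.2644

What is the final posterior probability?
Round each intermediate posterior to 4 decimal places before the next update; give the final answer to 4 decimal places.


Sequential Bayesian updating:

Initial prior: P(H) = 0.5517

Update 1:
  P(E) = 0.8558 × 0.5517 + 0.2644 × 0.4483 = 0.47214486 + 0.11853052 = 0.59067538
  P(H|E) = 0.47214486 / 0.59067538 = 0.7993

Update 2:
  P(E) = 0.8558 × 0.7993 + 0.2644 × 0.2007 = 0.68404094 + 0.05306508 = 0.73710602
  P(H|E) = 0.68404094 / 0.73710602 = 0.9280

Update 3:
  P(E) = 0.8558 × 0.9280 + 0.2644 × 0.0720 = 0.79418240 + 0.01903680 = 0.81321920
  P(H|E) = 0.79418240 / 0.81321920 = 0.9766

Final posterior: 0.9766


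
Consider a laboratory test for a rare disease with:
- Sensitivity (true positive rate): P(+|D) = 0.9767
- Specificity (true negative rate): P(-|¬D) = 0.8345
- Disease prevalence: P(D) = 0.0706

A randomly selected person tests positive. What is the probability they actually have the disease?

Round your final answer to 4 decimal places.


Let D = has disease, + = positive test

Given:
- P(D) = 0.0706 (prevalence)
- P(+|D) = 0.9767 (sensitivity)
- P(-|¬D) = 0.8345 (specificity)
- P(+|¬D) = 0.1655 (false positive rate = 1 - specificity)

Step 1: Find P(+)
P(+) = P(+|D)P(D) + P(+|¬D)P(¬D)
     = 0.9767 × 0.0706 + 0.1655 × 0.9294
     = 0.06895502 + 0.15381570
     = 0.22277072

Step 2: Apply Bayes' theorem for P(D|+)
P(D|+) = P(+|D)P(D) / P(+)
       = 0.06895502 / 0.22277072
       = 0.3095


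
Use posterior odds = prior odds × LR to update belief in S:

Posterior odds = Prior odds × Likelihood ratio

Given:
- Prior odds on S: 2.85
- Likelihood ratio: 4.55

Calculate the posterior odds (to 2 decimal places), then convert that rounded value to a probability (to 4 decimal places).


Step 1: Calculate posterior odds
Posterior odds = Prior odds × LR
               = 2.85 × 4.55
               = 12.97

Step 2: Convert to probability
P(S|E) = Posterior odds / (1 + Posterior odds)
       = 12.97 / (1 + 12.97)
       = 12.97 / 13.97
       = 0.9284

The evidence increased P(S) from 0.7403 to 0.9284.


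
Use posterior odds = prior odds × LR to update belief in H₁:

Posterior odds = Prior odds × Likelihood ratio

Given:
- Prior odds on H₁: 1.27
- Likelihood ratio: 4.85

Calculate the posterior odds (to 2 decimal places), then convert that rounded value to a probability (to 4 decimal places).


Step 1: Calculate posterior odds
Posterior odds = Prior odds × LR
               = 1.27 × 4.85
               = 6.16

Step 2: Convert to probability
P(H₁|E) = Posterior odds / (1 + Posterior odds)
       = 6.16 / (1 + 6.16)
       = 6.16 / 7.16
       = 0.8603

The evidence increased P(H₁) from 0.5595 to 0.8603.


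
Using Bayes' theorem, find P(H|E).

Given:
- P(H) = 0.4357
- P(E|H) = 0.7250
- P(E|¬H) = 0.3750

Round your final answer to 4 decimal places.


Bayes' theorem: P(H|E) = P(E|H) × P(H) / P(E)

Step 1: Calculate P(E) using law of total probability
P(E) = P(E|H)P(H) + P(E|¬H)P(¬H)
     = 0.7250 × 0.4357 + 0.3750 × 0.5643
     = 0.31588250 + 0.21161250
     = 0.52749500

Step 2: Apply Bayes' theorem
P(H|E) = P(E|H) × P(H) / P(E)
       = 0.31588250 / 0.52749500
       = 0.5988


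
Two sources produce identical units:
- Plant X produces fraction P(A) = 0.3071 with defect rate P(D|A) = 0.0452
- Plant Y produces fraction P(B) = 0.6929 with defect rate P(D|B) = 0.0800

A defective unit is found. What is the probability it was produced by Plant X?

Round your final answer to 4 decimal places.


Let A = from Plant X, D = defective

Given:
- P(A) = 0.3071, P(B) = 0.6929
- P(D|A) = 0.0452, P(D|B) = 0.0800

Step 1: Find P(D)
P(D) = P(D|A)P(A) + P(D|B)P(B)
     = 0.0452 × 0.3071 + 0.0800 × 0.6929
     = 0.01388092 + 0.05543200
     = 0.06931292

Step 2: Apply Bayes' theorem
P(A|D) = P(D|A)P(A) / P(D)
       = 0.01388092 / 0.06931292
       = 0.2003


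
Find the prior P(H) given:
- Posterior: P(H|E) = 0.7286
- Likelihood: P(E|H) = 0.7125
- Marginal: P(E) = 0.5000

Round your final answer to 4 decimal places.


From Bayes' theorem: P(H|E) = P(E|H) × P(H) / P(E)

Rearranging for P(H):
P(H) = P(H|E) × P(E) / P(E|H)
     = 0.7286 × 0.5000 / 0.7125
     = 0.36430000 / 0.7125
     = 0.5113


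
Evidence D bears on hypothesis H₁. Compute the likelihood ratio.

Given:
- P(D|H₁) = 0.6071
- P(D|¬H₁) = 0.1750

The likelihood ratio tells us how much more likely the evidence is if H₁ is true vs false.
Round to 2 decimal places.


Likelihood Ratio (LR) = P(D|H₁) / P(D|¬H₁)

LR = 0.6071 / 0.1750
   = 3.47

The evidence is 3.47 times more likely if H₁ is true than if H₁ is false.
Because LR exceeds 1, D is evidence for H₁.


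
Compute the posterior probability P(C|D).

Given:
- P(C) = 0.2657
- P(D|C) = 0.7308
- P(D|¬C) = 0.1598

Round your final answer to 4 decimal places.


Bayes' theorem: P(C|D) = P(D|C) × P(C) / P(D)

Step 1: Calculate P(D) using law of total probability
P(D) = P(D|C)P(C) + P(D|¬C)P(¬C)
     = 0.7308 × 0.2657 + 0.1598 × 0.7343
     = 0.19417356 + 0.11734114
     = 0.31151470

Step 2: Apply Bayes' theorem
P(C|D) = P(D|C) × P(C) / P(D)
       = 0.19417356 / 0.31151470
       = 0.6233


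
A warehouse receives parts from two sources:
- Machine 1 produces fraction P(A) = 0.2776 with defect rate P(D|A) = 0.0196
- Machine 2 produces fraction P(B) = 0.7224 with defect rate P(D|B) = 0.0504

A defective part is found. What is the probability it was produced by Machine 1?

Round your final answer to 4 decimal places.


Let A = from Machine 1, D = defective

Given:
- P(A) = 0.2776, P(B) = 0.7224
- P(D|A) = 0.0196, P(D|B) = 0.0504

Step 1: Find P(D)
P(D) = P(D|A)P(A) + P(D|B)P(B)
     = 0.0196 × 0.2776 + 0.0504 × 0.7224
     = 0.00544096 + 0.03640896
     = 0.04184992

Step 2: Apply Bayes' theorem
P(A|D) = P(D|A)P(A) / P(D)
       = 0.00544096 / 0.04184992
       = 0.1300


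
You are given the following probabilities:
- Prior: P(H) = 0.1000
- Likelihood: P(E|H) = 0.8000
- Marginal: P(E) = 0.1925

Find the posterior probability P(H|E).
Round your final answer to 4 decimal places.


Using Bayes' theorem:

P(H|E) = P(E|H) × P(H) / P(E)
       = 0.8000 × 0.1000 / 0.1925
       = 0.08000000 / 0.1925
       = 0.4156

The evidence strengthens our belief in H.
Prior: 0.1000 → Posterior: 0.4156


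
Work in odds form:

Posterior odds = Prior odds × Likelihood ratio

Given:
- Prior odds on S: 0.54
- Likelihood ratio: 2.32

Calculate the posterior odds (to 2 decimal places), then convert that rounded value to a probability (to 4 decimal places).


Step 1: Calculate posterior odds
Posterior odds = Prior odds × LR
               = 0.54 × 2.32
               = 1.25

Step 2: Convert to probability
P(S|E) = Posterior odds / (1 + Posterior odds)
       = 1.25 / (1 + 1.25)
       = 1.25 / 2.25
       = 0.5556

The evidence increased P(S) from 0.3506 to 0.5556.


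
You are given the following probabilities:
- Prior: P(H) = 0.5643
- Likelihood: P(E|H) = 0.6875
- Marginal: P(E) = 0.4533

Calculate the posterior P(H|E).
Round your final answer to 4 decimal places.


Using Bayes' theorem:

P(H|E) = P(E|H) × P(H) / P(E)
       = 0.6875 × 0.5643 / 0.4533
       = 0.38795625 / 0.4533
       = 0.8558

The evidence strengthens our belief in H.
Prior: 0.5643 → Posterior: 0.8558


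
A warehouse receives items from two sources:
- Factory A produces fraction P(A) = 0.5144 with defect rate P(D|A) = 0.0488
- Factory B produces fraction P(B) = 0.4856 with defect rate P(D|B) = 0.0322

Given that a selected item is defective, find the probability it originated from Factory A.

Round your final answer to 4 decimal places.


Let A = from Factory A, D = defective

Given:
- P(A) = 0.5144, P(B) = 0.4856
- P(D|A) = 0.0488, P(D|B) = 0.0322

Step 1: Find P(D)
P(D) = P(D|A)P(A) + P(D|B)P(B)
     = 0.0488 × 0.5144 + 0.0322 × 0.4856
     = 0.02510272 + 0.01563632
     = 0.04073904

Step 2: Apply Bayes' theorem
P(A|D) = P(D|A)P(A) / P(D)
       = 0.02510272 / 0.04073904
       = 0.6162


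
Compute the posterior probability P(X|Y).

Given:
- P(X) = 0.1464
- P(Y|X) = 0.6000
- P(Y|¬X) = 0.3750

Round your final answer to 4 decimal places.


Bayes' theorem: P(X|Y) = P(Y|X) × P(X) / P(Y)

Step 1: Calculate P(Y) using law of total probability
P(Y) = P(Y|X)P(X) + P(Y|¬X)P(¬X)
     = 0.6000 × 0.1464 + 0.3750 × 0.8536
     = 0.08784000 + 0.32010000
     = 0.40794000

Step 2: Apply Bayes' theorem
P(X|Y) = P(Y|X) × P(X) / P(Y)
       = 0.08784000 / 0.40794000
       = 0.2153


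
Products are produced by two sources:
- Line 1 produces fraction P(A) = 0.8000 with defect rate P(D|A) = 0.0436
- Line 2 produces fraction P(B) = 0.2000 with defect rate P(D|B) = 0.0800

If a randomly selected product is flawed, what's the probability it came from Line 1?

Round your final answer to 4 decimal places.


Let A = from Line 1, D = flawed

Given:
- P(A) = 0.8000, P(B) = 0.2000
- P(D|A) = 0.0436, P(D|B) = 0.0800

Step 1: Find P(D)
P(D) = P(D|A)P(A) + P(D|B)P(B)
     = 0.0436 × 0.8000 + 0.0800 × 0.2000
     = 0.03488000 + 0.01600000
     = 0.05088000

Step 2: Apply Bayes' theorem
P(A|D) = P(D|A)P(A) / P(D)
       = 0.03488000 / 0.05088000
       = 0.6855


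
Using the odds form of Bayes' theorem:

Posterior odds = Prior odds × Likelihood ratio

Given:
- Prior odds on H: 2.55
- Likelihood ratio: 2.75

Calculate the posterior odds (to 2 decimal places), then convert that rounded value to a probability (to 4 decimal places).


Step 1: Calculate posterior odds
Posterior odds = Prior odds × LR
               = 2.55 × 2.75
               = 7.01

Step 2: Convert to probability
P(H|E) = Posterior odds / (1 + Posterior odds)
       = 7.01 / (1 + 7.01)
       = 7.01 / 8.01
       = 0.8752

The evidence increased P(H) from 0.7183 to 0.8752.


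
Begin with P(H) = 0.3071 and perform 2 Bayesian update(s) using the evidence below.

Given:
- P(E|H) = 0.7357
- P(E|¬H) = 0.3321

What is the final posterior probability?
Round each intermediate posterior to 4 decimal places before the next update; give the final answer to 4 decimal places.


Sequential Bayesian updating:

Initial prior: P(H) = 0.3071

Update 1:
  P(E) = 0.7357 × 0.3071 + 0.3321 × 0.6929 = 0.22593347 + 0.23011209 = 0.45604556
  P(H|E) = 0.22593347 / 0.45604556 = 0.4954

Update 2:
  P(E) = 0.7357 × 0.4954 + 0.3321 × 0.5046 = 0.36446578 + 0.16757766 = 0.53204344
  P(H|E) = 0.36446578 / 0.53204344 = 0.6850

Final posterior: 0.6850


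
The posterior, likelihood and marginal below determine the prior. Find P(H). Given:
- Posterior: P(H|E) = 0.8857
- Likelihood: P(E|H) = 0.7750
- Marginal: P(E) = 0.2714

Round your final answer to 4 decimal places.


From Bayes' theorem: P(H|E) = P(E|H) × P(H) / P(E)

Rearranging for P(H):
P(H) = P(H|E) × P(E) / P(E|H)
     = 0.8857 × 0.2714 / 0.7750
     = 0.24037898 / 0.7750
     = 0.3102


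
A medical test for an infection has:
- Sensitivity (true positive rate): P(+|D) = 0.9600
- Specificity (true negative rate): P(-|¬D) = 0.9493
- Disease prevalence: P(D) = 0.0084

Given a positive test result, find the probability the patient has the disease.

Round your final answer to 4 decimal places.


Let D = has disease, + = positive test

Given:
- P(D) = 0.0084 (prevalence)
- P(+|D) = 0.9600 (sensitivity)
- P(-|¬D) = 0.9493 (specificity)
- P(+|¬D) = 0.0507 (false positive rate = 1 - specificity)

Step 1: Find P(+)
P(+) = P(+|D)P(D) + P(+|¬D)P(¬D)
     = 0.9600 × 0.0084 + 0.0507 × 0.9916
     = 0.00806400 + 0.05027412
     = 0.05833812

Step 2: Apply Bayes' theorem for P(D|+)
P(D|+) = P(+|D)P(D) / P(+)
       = 0.00806400 / 0.05833812
       = 0.1382


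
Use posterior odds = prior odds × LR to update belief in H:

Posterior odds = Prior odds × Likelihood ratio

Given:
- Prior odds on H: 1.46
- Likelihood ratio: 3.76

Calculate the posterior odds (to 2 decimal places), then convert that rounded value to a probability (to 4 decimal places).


Step 1: Calculate posterior odds
Posterior odds = Prior odds × LR
               = 1.46 × 3.76
               = 5.49

Step 2: Convert to probability
P(H|E) = Posterior odds / (1 + Posterior odds)
       = 5.49 / (1 + 5.49)
       = 5.49 / 6.49
       = 0.8459

The evidence increased P(H) from 0.5935 to 0.8459.


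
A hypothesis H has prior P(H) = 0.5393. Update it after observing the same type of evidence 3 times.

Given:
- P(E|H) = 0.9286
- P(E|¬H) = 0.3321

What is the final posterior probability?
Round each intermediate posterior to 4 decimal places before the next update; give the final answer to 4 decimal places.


Sequential Bayesian updating:

Initial prior: P(H) = 0.5393

Update 1:
  P(E) = 0.9286 × 0.5393 + 0.3321 × 0.4607 = 0.50079398 + 0.15299847 = 0.65379245
  P(H|E) = 0.50079398 / 0.65379245 = 0.7660

Update 2:
  P(E) = 0.9286 × 0.7660 + 0.3321 × 0.2340 = 0.71130760 + 0.07771140 = 0.78901900
  P(H|E) = 0.71130760 / 0.78901900 = 0.9015

Update 3:
  P(E) = 0.9286 × 0.9015 + 0.3321 × 0.0985 = 0.83713290 + 0.03271185 = 0.86984475
  P(H|E) = 0.83713290 / 0.86984475 = 0.9624

Final posterior: 0.9624


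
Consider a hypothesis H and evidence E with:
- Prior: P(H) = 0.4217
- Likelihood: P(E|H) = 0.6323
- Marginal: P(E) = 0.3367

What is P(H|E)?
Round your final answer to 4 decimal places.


Using Bayes' theorem:

P(H|E) = P(E|H) × P(H) / P(E)
       = 0.6323 × 0.4217 / 0.3367
       = 0.26664091 / 0.3367
       = 0.7919

The evidence strengthens our belief in H.
Prior: 0.4217 → Posterior: 0.7919


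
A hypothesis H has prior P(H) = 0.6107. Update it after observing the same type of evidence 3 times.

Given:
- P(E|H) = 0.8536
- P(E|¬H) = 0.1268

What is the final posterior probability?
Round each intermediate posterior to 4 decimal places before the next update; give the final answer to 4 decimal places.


Sequential Bayesian updating:

Initial prior: P(H) = 0.6107

Update 1:
  P(E) = 0.8536 × 0.6107 + 0.1268 × 0.3893 = 0.52129352 + 0.04936324 = 0.57065676
  P(H|E) = 0.52129352 / 0.57065676 = 0.9135

Update 2:
  P(E) = 0.8536 × 0.9135 + 0.1268 × 0.0865 = 0.77976360 + 0.01096820 = 0.79073180
  P(H|E) = 0.77976360 / 0.79073180 = 0.9861

Update 3:
  P(E) = 0.8536 × 0.9861 + 0.1268 × 0.0139 = 0.84173496 + 0.00176252 = 0.84349748
  P(H|E) = 0.84173496 / 0.84349748 = 0.9979

Final posterior: 0.9979


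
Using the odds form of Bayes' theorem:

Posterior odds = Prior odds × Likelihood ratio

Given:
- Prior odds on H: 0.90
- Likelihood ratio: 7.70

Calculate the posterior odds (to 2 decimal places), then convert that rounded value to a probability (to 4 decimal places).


Step 1: Calculate posterior odds
Posterior odds = Prior odds × LR
               = 0.90 × 7.70
               = 6.93

Step 2: Convert to probability
P(H|E) = Posterior odds / (1 + Posterior odds)
       = 6.93 / (1 + 6.93)
       = 6.93 / 7.93
       = 0.8739

The evidence increased P(H) from 0.4737 to 0.8739.


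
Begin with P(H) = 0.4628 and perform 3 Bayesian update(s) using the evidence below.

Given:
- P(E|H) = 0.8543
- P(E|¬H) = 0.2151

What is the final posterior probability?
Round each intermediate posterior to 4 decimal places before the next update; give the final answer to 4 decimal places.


Sequential Bayesian updating:

Initial prior: P(H) = 0.4628

Update 1:
  P(E) = 0.8543 × 0.4628 + 0.2151 × 0.5372 = 0.39537004 + 0.11555172 = 0.51092176
  P(H|E) = 0.39537004 / 0.51092176 = 0.7738

Update 2:
  P(E) = 0.8543 × 0.7738 + 0.2151 × 0.2262 = 0.66105734 + 0.04865562 = 0.70971296
  P(H|E) = 0.66105734 / 0.70971296 = 0.9314

Update 3:
  P(E) = 0.8543 × 0.9314 + 0.2151 × 0.0686 = 0.79569502 + 0.01475586 = 0.81045088
  P(H|E) = 0.79569502 / 0.81045088 = 0.9818

Final posterior: 0.9818


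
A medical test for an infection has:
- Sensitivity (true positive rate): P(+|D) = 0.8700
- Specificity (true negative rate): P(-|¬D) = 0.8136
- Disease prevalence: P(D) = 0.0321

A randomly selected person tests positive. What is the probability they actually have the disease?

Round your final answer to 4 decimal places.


Let D = has disease, + = positive test

Given:
- P(D) = 0.0321 (prevalence)
- P(+|D) = 0.8700 (sensitivity)
- P(-|¬D) = 0.8136 (specificity)
- P(+|¬D) = 0.1864 (false positive rate = 1 - specificity)

Step 1: Find P(+)
P(+) = P(+|D)P(D) + P(+|¬D)P(¬D)
     = 0.8700 × 0.0321 + 0.1864 × 0.9679
     = 0.02792700 + 0.18041656
     = 0.20834356

Step 2: Apply Bayes' theorem for P(D|+)
P(D|+) = P(+|D)P(D) / P(+)
       = 0.02792700 / 0.20834356
       = 0.1340


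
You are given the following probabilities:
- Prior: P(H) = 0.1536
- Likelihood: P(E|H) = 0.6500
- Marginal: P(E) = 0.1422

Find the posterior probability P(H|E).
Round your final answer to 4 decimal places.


Using Bayes' theorem:

P(H|E) = P(E|H) × P(H) / P(E)
       = 0.6500 × 0.1536 / 0.1422
       = 0.09984000 / 0.1422
       = 0.7021

The evidence strengthens our belief in H.
Prior: 0.1536 → Posterior: 0.7021


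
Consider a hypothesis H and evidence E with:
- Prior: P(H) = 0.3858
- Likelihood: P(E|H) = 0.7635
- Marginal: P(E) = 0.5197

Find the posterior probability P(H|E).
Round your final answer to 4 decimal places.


Using Bayes' theorem:

P(H|E) = P(E|H) × P(H) / P(E)
       = 0.7635 × 0.3858 / 0.5197
       = 0.29455830 / 0.5197
       = 0.5668

The evidence strengthens our belief in H.
Prior: 0.3858 → Posterior: 0.5668


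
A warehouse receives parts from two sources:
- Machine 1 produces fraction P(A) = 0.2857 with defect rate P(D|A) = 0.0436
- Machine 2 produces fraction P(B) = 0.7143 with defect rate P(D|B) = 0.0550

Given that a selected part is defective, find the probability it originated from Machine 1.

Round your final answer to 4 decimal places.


Let A = from Machine 1, D = defective

Given:
- P(A) = 0.2857, P(B) = 0.7143
- P(D|A) = 0.0436, P(D|B) = 0.0550

Step 1: Find P(D)
P(D) = P(D|A)P(A) + P(D|B)P(B)
     = 0.0436 × 0.2857 + 0.0550 × 0.7143
     = 0.01245652 + 0.03928650
     = 0.05174302

Step 2: Apply Bayes' theorem
P(A|D) = P(D|A)P(A) / P(D)
       = 0.01245652 / 0.05174302
       = 0.2407


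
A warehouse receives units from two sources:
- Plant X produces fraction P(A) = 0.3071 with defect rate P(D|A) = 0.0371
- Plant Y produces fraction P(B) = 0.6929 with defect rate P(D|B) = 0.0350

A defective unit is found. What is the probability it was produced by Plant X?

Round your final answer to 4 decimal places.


Let A = from Plant X, D = defective

Given:
- P(A) = 0.3071, P(B) = 0.6929
- P(D|A) = 0.0371, P(D|B) = 0.0350

Step 1: Find P(D)
P(D) = P(D|A)P(A) + P(D|B)P(B)
     = 0.0371 × 0.3071 + 0.0350 × 0.6929
     = 0.01139341 + 0.02425150
     = 0.03564491

Step 2: Apply Bayes' theorem
P(A|D) = P(D|A)P(A) / P(D)
       = 0.01139341 / 0.03564491
       = 0.3196


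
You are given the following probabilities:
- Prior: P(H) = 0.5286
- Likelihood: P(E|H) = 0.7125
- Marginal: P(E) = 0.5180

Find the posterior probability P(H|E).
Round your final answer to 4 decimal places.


Using Bayes' theorem:

P(H|E) = P(E|H) × P(H) / P(E)
       = 0.7125 × 0.5286 / 0.5180
       = 0.37662750 / 0.5180
       = 0.7271

The evidence strengthens our belief in H.
Prior: 0.5286 → Posterior: 0.7271


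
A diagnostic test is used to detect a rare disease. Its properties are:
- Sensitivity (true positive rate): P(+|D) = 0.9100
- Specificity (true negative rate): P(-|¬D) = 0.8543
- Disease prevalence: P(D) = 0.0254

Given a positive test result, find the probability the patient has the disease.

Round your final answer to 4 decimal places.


Let D = has disease, + = positive test

Given:
- P(D) = 0.0254 (prevalence)
- P(+|D) = 0.9100 (sensitivity)
- P(-|¬D) = 0.8543 (specificity)
- P(+|¬D) = 0.1457 (false positive rate = 1 - specificity)

Step 1: Find P(+)
P(+) = P(+|D)P(D) + P(+|¬D)P(¬D)
     = 0.9100 × 0.0254 + 0.1457 × 0.9746
     = 0.02311400 + 0.14199922
     = 0.16511322

Step 2: Apply Bayes' theorem for P(D|+)
P(D|+) = P(+|D)P(D) / P(+)
       = 0.02311400 / 0.16511322
       = 0.1400


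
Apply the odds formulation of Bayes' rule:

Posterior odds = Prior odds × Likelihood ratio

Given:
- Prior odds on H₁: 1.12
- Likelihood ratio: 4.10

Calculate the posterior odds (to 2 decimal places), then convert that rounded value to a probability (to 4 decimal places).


Step 1: Calculate posterior odds
Posterior odds = Prior odds × LR
               = 1.12 × 4.10
               = 4.59

Step 2: Convert to probability
P(H₁|E) = Posterior odds / (1 + Posterior odds)
       = 4.59 / (1 + 4.59)
       = 4.59 / 5.59
       = 0.8211

The evidence increased P(H₁) from 0.5283 to 0.8211.


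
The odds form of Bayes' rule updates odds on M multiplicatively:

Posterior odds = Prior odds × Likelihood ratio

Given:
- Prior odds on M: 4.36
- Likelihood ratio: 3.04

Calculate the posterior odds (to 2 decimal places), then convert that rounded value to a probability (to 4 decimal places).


Step 1: Calculate posterior odds
Posterior odds = Prior odds × LR
               = 4.36 × 3.04
               = 13.25

Step 2: Convert to probability
P(M|E) = Posterior odds / (1 + Posterior odds)
       = 13.25 / (1 + 13.25)
       = 13.25 / 14.25
       = 0.9298

The evidence increased P(M) from 0.8134 to 0.9298.


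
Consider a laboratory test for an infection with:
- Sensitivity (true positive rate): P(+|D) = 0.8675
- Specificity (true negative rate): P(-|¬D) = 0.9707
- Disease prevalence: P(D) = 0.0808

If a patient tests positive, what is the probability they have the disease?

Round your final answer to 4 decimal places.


Let D = has disease, + = positive test

Given:
- P(D) = 0.0808 (prevalence)
- P(+|D) = 0.8675 (sensitivity)
- P(-|¬D) = 0.9707 (specificity)
- P(+|¬D) = 0.0293 (false positive rate = 1 - specificity)

Step 1: Find P(+)
P(+) = P(+|D)P(D) + P(+|¬D)P(¬D)
     = 0.8675 × 0.0808 + 0.0293 × 0.9192
     = 0.07009400 + 0.02693256
     = 0.09702656

Step 2: Apply Bayes' theorem for P(D|+)
P(D|+) = P(+|D)P(D) / P(+)
       = 0.07009400 / 0.09702656
       = 0.7224


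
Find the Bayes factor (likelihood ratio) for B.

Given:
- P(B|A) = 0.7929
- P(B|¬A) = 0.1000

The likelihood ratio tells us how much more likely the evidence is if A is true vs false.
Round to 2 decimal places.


Likelihood Ratio (LR) = P(B|A) / P(B|¬A)

LR = 0.7929 / 0.1000
   = 7.93

The evidence is 7.93 times more likely if A is true than if A is false.
LR > 1, so observing B raises the odds in favor of A.


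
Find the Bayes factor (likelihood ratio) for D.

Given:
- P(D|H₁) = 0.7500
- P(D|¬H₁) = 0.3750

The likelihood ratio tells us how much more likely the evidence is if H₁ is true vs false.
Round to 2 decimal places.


Likelihood Ratio (LR) = P(D|H₁) / P(D|¬H₁)

LR = 0.7500 / 0.3750
   = 2.00

The evidence is 2.00 times more likely if H₁ is true than if H₁ is false.
Since LR > 1, the evidence supports H₁ over ¬H₁.


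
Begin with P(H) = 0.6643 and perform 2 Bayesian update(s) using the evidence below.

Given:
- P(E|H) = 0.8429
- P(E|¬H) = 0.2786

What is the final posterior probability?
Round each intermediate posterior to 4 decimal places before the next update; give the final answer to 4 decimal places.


Sequential Bayesian updating:

Initial prior: P(H) = 0.6643

Update 1:
  P(E) = 0.8429 × 0.6643 + 0.2786 × 0.3357 = 0.55993847 + 0.09352602 = 0.65346449
  P(H|E) = 0.55993847 / 0.65346449 = 0.8569

Update 2:
  P(E) = 0.8429 × 0.8569 + 0.2786 × 0.1431 = 0.72228101 + 0.03986766 = 0.76214867
  P(H|E) = 0.72228101 / 0.76214867 = 0.9477

Final posterior: 0.9477


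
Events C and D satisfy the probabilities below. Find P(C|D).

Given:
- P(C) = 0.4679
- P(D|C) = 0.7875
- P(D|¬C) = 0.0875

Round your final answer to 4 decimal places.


Bayes' theorem: P(C|D) = P(D|C) × P(C) / P(D)

Step 1: Calculate P(D) using law of total probability
P(D) = P(D|C)P(C) + P(D|¬C)P(¬C)
     = 0.7875 × 0.4679 + 0.0875 × 0.5321
     = 0.36847125 + 0.04655875
     = 0.41503000

Step 2: Apply Bayes' theorem
P(C|D) = P(D|C) × P(C) / P(D)
       = 0.36847125 / 0.41503000
       = 0.8878


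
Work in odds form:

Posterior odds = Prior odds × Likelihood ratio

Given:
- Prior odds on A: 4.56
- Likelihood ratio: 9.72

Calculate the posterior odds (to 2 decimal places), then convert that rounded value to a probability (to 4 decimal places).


Step 1: Calculate posterior odds
Posterior odds = Prior odds × LR
               = 4.56 × 9.72
               = 44.32

Step 2: Convert to probability
P(A|E) = Posterior odds / (1 + Posterior odds)
       = 44.32 / (1 + 44.32)
       = 44.32 / 45.32
       = 0.9779

The evidence increased P(A) from 0.8201 to 0.9779.


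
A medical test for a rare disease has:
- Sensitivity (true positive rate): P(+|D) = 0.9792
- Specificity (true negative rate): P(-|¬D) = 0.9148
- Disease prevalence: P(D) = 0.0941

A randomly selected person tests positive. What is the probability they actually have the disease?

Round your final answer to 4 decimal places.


Let D = has disease, + = positive test

Given:
- P(D) = 0.0941 (prevalence)
- P(+|D) = 0.9792 (sensitivity)
- P(-|¬D) = 0.9148 (specificity)
- P(+|¬D) = 0.0852 (false positive rate = 1 - specificity)

Step 1: Find P(+)
P(+) = P(+|D)P(D) + P(+|¬D)P(¬D)
     = 0.9792 × 0.0941 + 0.0852 × 0.9059
     = 0.09214272 + 0.07718268
     = 0.16932540

Step 2: Apply Bayes' theorem for P(D|+)
P(D|+) = P(+|D)P(D) / P(+)
       = 0.09214272 / 0.16932540
       = 0.5442


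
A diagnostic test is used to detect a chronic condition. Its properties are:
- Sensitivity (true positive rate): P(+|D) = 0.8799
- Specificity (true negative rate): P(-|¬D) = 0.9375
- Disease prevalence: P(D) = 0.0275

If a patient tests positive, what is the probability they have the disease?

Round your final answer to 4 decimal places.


Let D = has disease, + = positive test

Given:
- P(D) = 0.0275 (prevalence)
- P(+|D) = 0.8799 (sensitivity)
- P(-|¬D) = 0.9375 (specificity)
- P(+|¬D) = 0.0625 (false positive rate = 1 - specificity)

Step 1: Find P(+)
P(+) = P(+|D)P(D) + P(+|¬D)P(¬D)
     = 0.8799 × 0.0275 + 0.0625 × 0.9725
     = 0.02419725 + 0.06078125
     = 0.08497850

Step 2: Apply Bayes' theorem for P(D|+)
P(D|+) = P(+|D)P(D) / P(+)
       = 0.02419725 / 0.08497850
       = 0.2847


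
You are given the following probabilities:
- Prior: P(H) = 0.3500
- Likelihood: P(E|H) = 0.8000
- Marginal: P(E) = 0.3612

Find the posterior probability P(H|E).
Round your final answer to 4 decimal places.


Using Bayes' theorem:

P(H|E) = P(E|H) × P(H) / P(E)
       = 0.8000 × 0.3500 / 0.3612
       = 0.28000000 / 0.3612
       = 0.7752

The evidence strengthens our belief in H.
Prior: 0.3500 → Posterior: 0.7752


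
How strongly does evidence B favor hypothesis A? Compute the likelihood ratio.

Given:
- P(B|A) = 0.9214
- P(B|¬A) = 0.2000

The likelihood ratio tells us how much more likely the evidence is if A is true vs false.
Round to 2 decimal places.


Likelihood Ratio (LR) = P(B|A) / P(B|¬A)

LR = 0.9214 / 0.2000
   = 4.61

The evidence is 4.61 times more likely if A is true than if A is false.
LR > 1, so observing B raises the odds in favor of A.


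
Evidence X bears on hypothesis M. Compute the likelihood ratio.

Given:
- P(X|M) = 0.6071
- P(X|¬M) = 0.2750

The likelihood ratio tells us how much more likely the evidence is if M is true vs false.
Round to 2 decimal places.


Likelihood Ratio (LR) = P(X|M) / P(X|¬M)

LR = 0.6071 / 0.2750
   = 2.21

The evidence is 2.21 times more likely if M is true than if M is false.
Because LR exceeds 1, X is evidence for M.


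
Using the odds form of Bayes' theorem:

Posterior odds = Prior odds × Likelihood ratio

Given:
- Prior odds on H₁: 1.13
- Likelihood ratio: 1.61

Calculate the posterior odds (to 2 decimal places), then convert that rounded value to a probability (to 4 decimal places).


Step 1: Calculate posterior odds
Posterior odds = Prior odds × LR
               = 1.13 × 1.61
               = 1.82

Step 2: Convert to probability
P(H₁|E) = Posterior odds / (1 + Posterior odds)
       = 1.82 / (1 + 1.82)
       = 1.82 / 2.82
       = 0.6454

The evidence increased P(H₁) from 0.5305 to 0.6454.


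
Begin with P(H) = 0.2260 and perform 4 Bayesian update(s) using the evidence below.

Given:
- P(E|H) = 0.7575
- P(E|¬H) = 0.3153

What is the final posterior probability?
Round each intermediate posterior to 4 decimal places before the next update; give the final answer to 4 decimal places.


Sequential Bayesian updating:

Initial prior: P(H) = 0.2260

Update 1:
  P(E) = 0.7575 × 0.2260 + 0.3153 × 0.7740 = 0.17119500 + 0.24404220 = 0.41523720
  P(H|E) = 0.17119500 / 0.41523720 = 0.4123

Update 2:
  P(E) = 0.7575 × 0.4123 + 0.3153 × 0.5877 = 0.31231725 + 0.18530181 = 0.49761906
  P(H|E) = 0.31231725 / 0.49761906 = 0.6276

Update 3:
  P(E) = 0.7575 × 0.6276 + 0.3153 × 0.3724 = 0.47540700 + 0.11741772 = 0.59282472
  P(H|E) = 0.47540700 / 0.59282472 = 0.8019

Update 4:
  P(E) = 0.7575 × 0.8019 + 0.3153 × 0.1981 = 0.60743925 + 0.06246093 = 0.66990018
  P(H|E) = 0.60743925 / 0.66990018 = 0.9068

Final posterior: 0.9068


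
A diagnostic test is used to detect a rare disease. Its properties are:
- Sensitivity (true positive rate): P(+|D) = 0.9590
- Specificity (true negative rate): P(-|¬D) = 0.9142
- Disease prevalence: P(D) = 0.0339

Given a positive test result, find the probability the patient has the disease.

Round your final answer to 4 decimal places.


Let D = has disease, + = positive test

Given:
- P(D) = 0.0339 (prevalence)
- P(+|D) = 0.9590 (sensitivity)
- P(-|¬D) = 0.9142 (specificity)
- P(+|¬D) = 0.0858 (false positive rate = 1 - specificity)

Step 1: Find P(+)
P(+) = P(+|D)P(D) + P(+|¬D)P(¬D)
     = 0.9590 × 0.0339 + 0.0858 × 0.9661
     = 0.03251010 + 0.08289138
     = 0.11540148

Step 2: Apply Bayes' theorem for P(D|+)
P(D|+) = P(+|D)P(D) / P(+)
       = 0.03251010 / 0.11540148
       = 0.2817


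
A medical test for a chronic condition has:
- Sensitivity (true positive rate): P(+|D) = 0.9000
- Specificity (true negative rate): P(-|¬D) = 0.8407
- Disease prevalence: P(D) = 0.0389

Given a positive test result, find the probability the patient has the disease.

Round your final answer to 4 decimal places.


Let D = has disease, + = positive test

Given:
- P(D) = 0.0389 (prevalence)
- P(+|D) = 0.9000 (sensitivity)
- P(-|¬D) = 0.8407 (specificity)
- P(+|¬D) = 0.1593 (false positive rate = 1 - specificity)

Step 1: Find P(+)
P(+) = P(+|D)P(D) + P(+|¬D)P(¬D)
     = 0.9000 × 0.0389 + 0.1593 × 0.9611
     = 0.03501000 + 0.15310323
     = 0.18811323

Step 2: Apply Bayes' theorem for P(D|+)
P(D|+) = P(+|D)P(D) / P(+)
       = 0.03501000 / 0.18811323
       = 0.1861


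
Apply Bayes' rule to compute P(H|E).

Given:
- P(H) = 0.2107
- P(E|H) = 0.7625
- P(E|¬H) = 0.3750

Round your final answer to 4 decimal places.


Bayes' theorem: P(H|E) = P(E|H) × P(H) / P(E)

Step 1: Calculate P(E) using law of total probability
P(E) = P(E|H)P(H) + P(E|¬H)P(¬H)
     = 0.7625 × 0.2107 + 0.3750 × 0.7893
     = 0.16065875 + 0.29598750
     = 0.45664625

Step 2: Apply Bayes' theorem
P(H|E) = P(E|H) × P(H) / P(E)
       = 0.16065875 / 0.45664625
       = 0.3518


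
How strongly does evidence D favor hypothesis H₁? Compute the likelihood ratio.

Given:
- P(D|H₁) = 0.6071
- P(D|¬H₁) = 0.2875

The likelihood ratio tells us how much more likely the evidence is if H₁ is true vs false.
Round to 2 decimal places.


Likelihood Ratio (LR) = P(D|H₁) / P(D|¬H₁)

LR = 0.6071 / 0.2875
   = 2.11

The evidence is 2.11 times more likely if H₁ is true than if H₁ is false.
Since LR > 1, the evidence supports H₁ over ¬H₁.


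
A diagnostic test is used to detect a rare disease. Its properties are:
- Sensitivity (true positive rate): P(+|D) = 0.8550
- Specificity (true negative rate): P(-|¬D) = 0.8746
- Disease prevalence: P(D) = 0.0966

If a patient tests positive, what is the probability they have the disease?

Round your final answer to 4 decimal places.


Let D = has disease, + = positive test

Given:
- P(D) = 0.0966 (prevalence)
- P(+|D) = 0.8550 (sensitivity)
- P(-|¬D) = 0.8746 (specificity)
- P(+|¬D) = 0.1254 (false positive rate = 1 - specificity)

Step 1: Find P(+)
P(+) = P(+|D)P(D) + P(+|¬D)P(¬D)
     = 0.8550 × 0.0966 + 0.1254 × 0.9034
     = 0.08259300 + 0.11328636
     = 0.19587936

Step 2: Apply Bayes' theorem for P(D|+)
P(D|+) = P(+|D)P(D) / P(+)
       = 0.08259300 / 0.19587936
       = 0.4217
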